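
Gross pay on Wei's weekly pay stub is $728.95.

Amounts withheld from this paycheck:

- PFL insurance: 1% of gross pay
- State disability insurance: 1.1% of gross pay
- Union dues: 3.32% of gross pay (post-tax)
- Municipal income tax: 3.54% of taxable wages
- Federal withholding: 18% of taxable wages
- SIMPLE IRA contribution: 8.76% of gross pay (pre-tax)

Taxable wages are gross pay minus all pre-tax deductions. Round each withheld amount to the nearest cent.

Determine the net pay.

$482.32

SIMPLE IRA contribution: $728.95 × 0.0876 = $63.86
Taxable wages = $728.95 − $63.86 = $665.09
Municipal income tax: $665.09 × 0.0354 = $23.54
Federal withholding: $665.09 × 0.18 = $119.72
State disability insurance: $728.95 × 0.011 = $8.02
PFL insurance: $728.95 × 0.01 = $7.29
Union dues: $728.95 × 0.0332 = $24.20
Total deductions = $63.86 + $23.54 + $119.72 + $8.02 + $7.29 + $24.20 = $246.63
Net pay = $728.95 − $246.63 = $482.32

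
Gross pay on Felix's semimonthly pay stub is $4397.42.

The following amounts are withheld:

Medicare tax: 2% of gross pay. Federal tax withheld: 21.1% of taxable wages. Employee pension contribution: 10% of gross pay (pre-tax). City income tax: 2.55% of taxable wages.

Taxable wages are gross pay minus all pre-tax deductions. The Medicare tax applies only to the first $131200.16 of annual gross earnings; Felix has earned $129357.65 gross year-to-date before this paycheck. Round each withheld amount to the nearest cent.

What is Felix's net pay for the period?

Employee pension contribution: $4397.42 × 0.1 = $439.74
Taxable wages = $4397.42 − $439.74 = $3957.68
City income tax: $3957.68 × 0.0255 = $100.92
Federal tax withheld: $3957.68 × 0.211 = $835.07
Medicare tax: only $131200.16 − $129357.65 = $1842.51 of this check is subject → $1842.51 × 0.02 = $36.85
Total deductions = $439.74 + $100.92 + $835.07 + $36.85 = $1412.58
Net pay = $4397.42 − $1412.58 = $2984.84

$2984.84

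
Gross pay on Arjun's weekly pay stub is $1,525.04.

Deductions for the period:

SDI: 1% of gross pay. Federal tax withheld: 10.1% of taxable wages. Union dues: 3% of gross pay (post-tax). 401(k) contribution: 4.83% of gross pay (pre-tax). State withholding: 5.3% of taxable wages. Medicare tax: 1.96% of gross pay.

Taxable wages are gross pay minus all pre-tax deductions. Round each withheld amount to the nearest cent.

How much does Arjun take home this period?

401(k) contribution: $1,525.04 × 0.0483 = $73.66
Taxable wages = $1,525.04 − $73.66 = $1,451.38
Federal tax withheld: $1,451.38 × 0.101 = $146.59
State withholding: $1,451.38 × 0.053 = $76.92
Medicare tax: $1,525.04 × 0.0196 = $29.89
SDI: $1,525.04 × 0.01 = $15.25
Union dues: $1,525.04 × 0.03 = $45.75
Total deductions = $73.66 + $146.59 + $76.92 + $29.89 + $15.25 + $45.75 = $388.06
Net pay = $1,525.04 − $388.06 = $1,136.98

$1,136.98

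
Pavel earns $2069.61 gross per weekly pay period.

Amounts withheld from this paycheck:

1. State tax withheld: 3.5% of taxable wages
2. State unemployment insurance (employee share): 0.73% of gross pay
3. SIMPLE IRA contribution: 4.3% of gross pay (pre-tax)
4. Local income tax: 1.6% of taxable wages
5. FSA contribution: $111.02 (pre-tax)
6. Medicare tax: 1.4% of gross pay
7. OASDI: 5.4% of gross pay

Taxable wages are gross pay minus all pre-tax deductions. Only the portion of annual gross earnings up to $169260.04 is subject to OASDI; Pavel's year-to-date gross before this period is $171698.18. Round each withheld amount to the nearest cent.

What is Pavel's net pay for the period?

$1730.17

SIMPLE IRA contribution: $2069.61 × 0.043 = $88.99
FSA contribution: $111.02
Pre-tax total = $88.99 + $111.02 = $200.01
Taxable wages = $2069.61 − $200.01 = $1869.60
Local income tax: $1869.60 × 0.016 = $29.91
State tax withheld: $1869.60 × 0.035 = $65.44
State unemployment insurance (employee share): $2069.61 × 0.0073 = $15.11
Medicare tax: $2069.61 × 0.014 = $28.97
OASDI: annual cap $169260.04 already reached (YTD $171698.18), so $0.00
Total deductions = $88.99 + $111.02 + $29.91 + $65.44 + $15.11 + $28.97 + $0.00 = $339.44
Net pay = $2069.61 − $339.44 = $1730.17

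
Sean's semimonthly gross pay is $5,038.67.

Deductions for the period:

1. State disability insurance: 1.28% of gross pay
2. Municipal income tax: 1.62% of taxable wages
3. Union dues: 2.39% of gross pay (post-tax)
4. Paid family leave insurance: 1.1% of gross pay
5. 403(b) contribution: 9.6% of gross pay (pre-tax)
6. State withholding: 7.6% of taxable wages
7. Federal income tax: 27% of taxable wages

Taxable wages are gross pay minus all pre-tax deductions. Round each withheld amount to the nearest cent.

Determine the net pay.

403(b) contribution: $5,038.67 × 0.096 = $483.71
Taxable wages = $5,038.67 − $483.71 = $4,554.96
Federal income tax: $4,554.96 × 0.27 = $1,229.84
State withholding: $4,554.96 × 0.076 = $346.18
Municipal income tax: $4,554.96 × 0.0162 = $73.79
State disability insurance: $5,038.67 × 0.0128 = $64.49
Paid family leave insurance: $5,038.67 × 0.011 = $55.43
Union dues: $5,038.67 × 0.0239 = $120.42
Total deductions = $483.71 + $1,229.84 + $346.18 + $73.79 + $64.49 + $55.43 + $120.42 = $2,373.86
Net pay = $5,038.67 − $2,373.86 = $2,664.81

$2,664.81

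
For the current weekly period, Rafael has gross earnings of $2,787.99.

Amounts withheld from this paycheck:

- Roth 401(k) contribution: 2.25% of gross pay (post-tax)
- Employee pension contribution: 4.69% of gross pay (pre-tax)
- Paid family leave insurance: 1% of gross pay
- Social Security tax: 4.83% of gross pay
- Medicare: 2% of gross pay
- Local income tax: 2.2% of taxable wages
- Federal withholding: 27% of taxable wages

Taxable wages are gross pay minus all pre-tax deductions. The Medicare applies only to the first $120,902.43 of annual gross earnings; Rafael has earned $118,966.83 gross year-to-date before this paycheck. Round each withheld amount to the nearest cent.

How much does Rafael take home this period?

$1,617.34

Employee pension contribution: $2,787.99 × 0.0469 = $130.76
Taxable wages = $2,787.99 − $130.76 = $2,657.23
Federal withholding: $2,657.23 × 0.27 = $717.45
Local income tax: $2,657.23 × 0.022 = $58.46
Social Security tax: $2,787.99 × 0.0483 = $134.66
Paid family leave insurance: $2,787.99 × 0.01 = $27.88
Medicare: only $120,902.43 − $118,966.83 = $1,935.60 of this check is subject → $1,935.60 × 0.02 = $38.71
Roth 401(k) contribution: $2,787.99 × 0.0225 = $62.73
Total deductions = $130.76 + $717.45 + $58.46 + $134.66 + $27.88 + $38.71 + $62.73 = $1,170.65
Net pay = $2,787.99 − $1,170.65 = $1,617.34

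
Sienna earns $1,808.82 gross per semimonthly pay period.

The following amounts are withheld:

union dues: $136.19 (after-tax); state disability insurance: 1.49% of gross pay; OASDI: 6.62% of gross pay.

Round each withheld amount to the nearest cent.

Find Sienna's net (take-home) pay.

OASDI: $1,808.82 × 0.0662 = $119.74
State disability insurance: $1,808.82 × 0.0149 = $26.95
Union dues: $136.19
Total deductions = $119.74 + $26.95 + $136.19 = $282.88
Net pay = $1,808.82 − $282.88 = $1,525.94

$1,525.94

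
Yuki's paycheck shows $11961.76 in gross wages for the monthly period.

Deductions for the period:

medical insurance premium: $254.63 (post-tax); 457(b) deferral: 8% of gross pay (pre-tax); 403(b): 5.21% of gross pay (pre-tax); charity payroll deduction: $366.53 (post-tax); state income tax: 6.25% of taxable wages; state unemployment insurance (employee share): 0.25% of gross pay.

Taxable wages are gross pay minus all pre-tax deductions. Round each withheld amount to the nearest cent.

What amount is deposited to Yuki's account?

$9081.70

457(b) deferral: $11961.76 × 0.08 = $956.94
403(b): $11961.76 × 0.0521 = $623.21
Pre-tax total = $956.94 + $623.21 = $1580.15
Taxable wages = $11961.76 − $1580.15 = $10381.61
State income tax: $10381.61 × 0.0625 = $648.85
State unemployment insurance (employee share): $11961.76 × 0.0025 = $29.90
Charity payroll deduction: $366.53
Medical insurance premium: $254.63
Total deductions = $956.94 + $623.21 + $648.85 + $29.90 + $366.53 + $254.63 = $2880.06
Net pay = $11961.76 − $2880.06 = $9081.70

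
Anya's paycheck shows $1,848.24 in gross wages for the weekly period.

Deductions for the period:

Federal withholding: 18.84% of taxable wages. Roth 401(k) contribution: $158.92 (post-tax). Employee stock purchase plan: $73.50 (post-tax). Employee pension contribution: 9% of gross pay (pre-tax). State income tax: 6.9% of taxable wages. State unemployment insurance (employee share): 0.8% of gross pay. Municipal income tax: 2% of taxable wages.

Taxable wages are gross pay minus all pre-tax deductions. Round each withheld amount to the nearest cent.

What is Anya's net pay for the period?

$968.13

Employee pension contribution: $1,848.24 × 0.09 = $166.34
Taxable wages = $1,848.24 − $166.34 = $1,681.90
Municipal income tax: $1,681.90 × 0.02 = $33.64
Federal withholding: $1,681.90 × 0.1884 = $316.87
State income tax: $1,681.90 × 0.069 = $116.05
State unemployment insurance (employee share): $1,848.24 × 0.008 = $14.79
Roth 401(k) contribution: $158.92
Employee stock purchase plan: $73.50
Total deductions = $166.34 + $33.64 + $316.87 + $116.05 + $14.79 + $158.92 + $73.50 = $880.11
Net pay = $1,848.24 − $880.11 = $968.13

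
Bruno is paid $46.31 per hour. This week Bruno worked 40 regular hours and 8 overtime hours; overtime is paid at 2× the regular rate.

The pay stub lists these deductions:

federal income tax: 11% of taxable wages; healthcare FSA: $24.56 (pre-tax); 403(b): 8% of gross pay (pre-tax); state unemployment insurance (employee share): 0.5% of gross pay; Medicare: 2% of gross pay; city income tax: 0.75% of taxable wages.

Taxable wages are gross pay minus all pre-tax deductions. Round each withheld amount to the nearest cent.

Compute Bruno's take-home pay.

$2,019.03

Regular pay: 40 × $46.31 = $1,852.40
Overtime pay: 8 × $46.31 × 2 = $740.96
Gross pay = $1,852.40 + $740.96 = $2,593.36
403(b): $2,593.36 × 0.08 = $207.47
Healthcare FSA: $24.56
Pre-tax total = $207.47 + $24.56 = $232.03
Taxable wages = $2,593.36 − $232.03 = $2,361.33
City income tax: $2,361.33 × 0.0075 = $17.71
Federal income tax: $2,361.33 × 0.11 = $259.75
Medicare: $2,593.36 × 0.02 = $51.87
State unemployment insurance (employee share): $2,593.36 × 0.005 = $12.97
Total deductions = $207.47 + $24.56 + $17.71 + $259.75 + $51.87 + $12.97 = $574.33
Net pay = $2,593.36 − $574.33 = $2,019.03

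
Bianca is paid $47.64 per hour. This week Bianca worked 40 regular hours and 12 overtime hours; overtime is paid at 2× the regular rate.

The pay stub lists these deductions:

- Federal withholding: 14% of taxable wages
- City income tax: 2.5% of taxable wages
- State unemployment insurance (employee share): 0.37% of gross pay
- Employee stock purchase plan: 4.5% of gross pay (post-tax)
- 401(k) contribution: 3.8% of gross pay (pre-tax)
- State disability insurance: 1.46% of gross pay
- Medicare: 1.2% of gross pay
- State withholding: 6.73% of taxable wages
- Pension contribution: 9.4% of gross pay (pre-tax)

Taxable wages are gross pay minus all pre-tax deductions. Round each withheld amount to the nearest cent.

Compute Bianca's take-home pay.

Regular pay: 40 × $47.64 = $1,905.60
Overtime pay: 12 × $47.64 × 2 = $1,143.36
Gross pay = $1,905.60 + $1,143.36 = $3,048.96
401(k) contribution: $3,048.96 × 0.038 = $115.86
Pension contribution: $3,048.96 × 0.094 = $286.60
Pre-tax total = $115.86 + $286.60 = $402.46
Taxable wages = $3,048.96 − $402.46 = $2,646.50
City income tax: $2,646.50 × 0.025 = $66.16
State withholding: $2,646.50 × 0.0673 = $178.11
Federal withholding: $2,646.50 × 0.14 = $370.51
State unemployment insurance (employee share): $3,048.96 × 0.0037 = $11.28
State disability insurance: $3,048.96 × 0.0146 = $44.51
Medicare: $3,048.96 × 0.012 = $36.59
Employee stock purchase plan: $3,048.96 × 0.045 = $137.20
Total deductions = $115.86 + $286.60 + $66.16 + $178.11 + $370.51 + $11.28 + $44.51 + $36.59 + $137.20 = $1,246.82
Net pay = $3,048.96 − $1,246.82 = $1,802.14

$1,802.14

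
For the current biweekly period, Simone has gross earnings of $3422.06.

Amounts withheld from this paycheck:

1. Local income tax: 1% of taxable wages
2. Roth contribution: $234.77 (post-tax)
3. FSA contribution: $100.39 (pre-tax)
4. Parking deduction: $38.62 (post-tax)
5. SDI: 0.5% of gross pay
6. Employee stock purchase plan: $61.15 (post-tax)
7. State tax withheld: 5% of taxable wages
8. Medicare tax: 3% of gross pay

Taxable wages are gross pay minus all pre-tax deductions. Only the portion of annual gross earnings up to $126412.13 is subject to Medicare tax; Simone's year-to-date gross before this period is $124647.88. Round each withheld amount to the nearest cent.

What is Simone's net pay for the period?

FSA contribution: $100.39
Taxable wages = $3422.06 − $100.39 = $3321.67
State tax withheld: $3321.67 × 0.05 = $166.08
Local income tax: $3321.67 × 0.01 = $33.22
Medicare tax: only $126412.13 − $124647.88 = $1764.25 of this check is subject → $1764.25 × 0.03 = $52.93
SDI: $3422.06 × 0.005 = $17.11
Parking deduction: $38.62
Roth contribution: $234.77
Employee stock purchase plan: $61.15
Total deductions = $100.39 + $166.08 + $33.22 + $52.93 + $17.11 + $38.62 + $234.77 + $61.15 = $704.27
Net pay = $3422.06 − $704.27 = $2717.79

$2717.79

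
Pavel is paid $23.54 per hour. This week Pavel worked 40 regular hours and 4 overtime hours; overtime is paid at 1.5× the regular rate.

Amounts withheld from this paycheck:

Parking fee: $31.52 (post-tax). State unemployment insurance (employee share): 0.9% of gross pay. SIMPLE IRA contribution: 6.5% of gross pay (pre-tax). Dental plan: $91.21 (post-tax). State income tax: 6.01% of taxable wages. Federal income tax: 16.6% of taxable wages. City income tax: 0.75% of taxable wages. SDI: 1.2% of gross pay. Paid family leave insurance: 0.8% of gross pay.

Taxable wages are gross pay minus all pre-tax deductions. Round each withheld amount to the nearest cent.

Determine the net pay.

$621.82

Regular pay: 40 × $23.54 = $941.60
Overtime pay: 4 × $23.54 × 1.5 = $141.24
Gross pay = $941.60 + $141.24 = $1,082.84
SIMPLE IRA contribution: $1,082.84 × 0.065 = $70.38
Taxable wages = $1,082.84 − $70.38 = $1,012.46
City income tax: $1,012.46 × 0.0075 = $7.59
State income tax: $1,012.46 × 0.0601 = $60.85
Federal income tax: $1,012.46 × 0.166 = $168.07
Paid family leave insurance: $1,082.84 × 0.008 = $8.66
State unemployment insurance (employee share): $1,082.84 × 0.009 = $9.75
SDI: $1,082.84 × 0.012 = $12.99
Parking fee: $31.52
Dental plan: $91.21
Total deductions = $70.38 + $7.59 + $60.85 + $168.07 + $8.66 + $9.75 + $12.99 + $31.52 + $91.21 = $461.02
Net pay = $1,082.84 − $461.02 = $621.82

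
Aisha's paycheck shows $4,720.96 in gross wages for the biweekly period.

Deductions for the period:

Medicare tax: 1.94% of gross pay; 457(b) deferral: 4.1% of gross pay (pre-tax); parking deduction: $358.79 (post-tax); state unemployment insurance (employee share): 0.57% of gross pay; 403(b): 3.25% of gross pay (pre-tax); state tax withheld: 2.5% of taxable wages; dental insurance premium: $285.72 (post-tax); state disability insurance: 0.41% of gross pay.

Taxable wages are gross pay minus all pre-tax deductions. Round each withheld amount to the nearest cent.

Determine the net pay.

403(b): $4,720.96 × 0.0325 = $153.43
457(b) deferral: $4,720.96 × 0.041 = $193.56
Pre-tax total = $153.43 + $193.56 = $346.99
Taxable wages = $4,720.96 − $346.99 = $4,373.97
State tax withheld: $4,373.97 × 0.025 = $109.35
Medicare tax: $4,720.96 × 0.0194 = $91.59
State disability insurance: $4,720.96 × 0.0041 = $19.36
State unemployment insurance (employee share): $4,720.96 × 0.0057 = $26.91
Dental insurance premium: $285.72
Parking deduction: $358.79
Total deductions = $153.43 + $193.56 + $109.35 + $91.59 + $19.36 + $26.91 + $285.72 + $358.79 = $1,238.71
Net pay = $4,720.96 − $1,238.71 = $3,482.25

$3,482.25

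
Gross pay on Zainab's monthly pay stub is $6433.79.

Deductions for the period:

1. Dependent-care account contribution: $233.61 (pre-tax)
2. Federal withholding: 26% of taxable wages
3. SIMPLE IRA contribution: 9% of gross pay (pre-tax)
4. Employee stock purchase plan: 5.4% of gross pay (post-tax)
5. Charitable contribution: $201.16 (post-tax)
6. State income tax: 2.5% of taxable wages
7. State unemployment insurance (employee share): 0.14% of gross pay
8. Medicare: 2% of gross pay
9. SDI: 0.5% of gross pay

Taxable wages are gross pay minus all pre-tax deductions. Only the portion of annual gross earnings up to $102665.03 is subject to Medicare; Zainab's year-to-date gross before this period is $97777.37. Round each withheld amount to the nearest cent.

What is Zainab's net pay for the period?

$3331.60

SIMPLE IRA contribution: $6433.79 × 0.09 = $579.04
Dependent-care account contribution: $233.61
Pre-tax total = $579.04 + $233.61 = $812.65
Taxable wages = $6433.79 − $812.65 = $5621.14
Federal withholding: $5621.14 × 0.26 = $1461.50
State income tax: $5621.14 × 0.025 = $140.53
State unemployment insurance (employee share): $6433.79 × 0.0014 = $9.01
SDI: $6433.79 × 0.005 = $32.17
Medicare: only $102665.03 − $97777.37 = $4887.66 of this check is subject → $4887.66 × 0.02 = $97.75
Employee stock purchase plan: $6433.79 × 0.054 = $347.42
Charitable contribution: $201.16
Total deductions = $579.04 + $233.61 + $1461.50 + $140.53 + $9.01 + $32.17 + $97.75 + $347.42 + $201.16 = $3102.19
Net pay = $6433.79 − $3102.19 = $3331.60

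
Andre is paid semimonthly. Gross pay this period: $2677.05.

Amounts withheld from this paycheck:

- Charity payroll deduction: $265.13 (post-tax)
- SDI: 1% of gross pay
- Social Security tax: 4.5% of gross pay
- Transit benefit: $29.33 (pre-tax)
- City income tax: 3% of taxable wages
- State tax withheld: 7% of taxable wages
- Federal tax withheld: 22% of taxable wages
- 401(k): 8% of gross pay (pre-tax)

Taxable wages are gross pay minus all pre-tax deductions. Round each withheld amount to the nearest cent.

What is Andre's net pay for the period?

Transit benefit: $29.33
401(k): $2677.05 × 0.08 = $214.16
Pre-tax total = $29.33 + $214.16 = $243.49
Taxable wages = $2677.05 − $243.49 = $2433.56
Federal tax withheld: $2433.56 × 0.22 = $535.38
State tax withheld: $2433.56 × 0.07 = $170.35
City income tax: $2433.56 × 0.03 = $73.01
SDI: $2677.05 × 0.01 = $26.77
Social Security tax: $2677.05 × 0.045 = $120.47
Charity payroll deduction: $265.13
Total deductions = $29.33 + $214.16 + $535.38 + $170.35 + $73.01 + $26.77 + $120.47 + $265.13 = $1434.60
Net pay = $2677.05 − $1434.60 = $1242.45

$1242.45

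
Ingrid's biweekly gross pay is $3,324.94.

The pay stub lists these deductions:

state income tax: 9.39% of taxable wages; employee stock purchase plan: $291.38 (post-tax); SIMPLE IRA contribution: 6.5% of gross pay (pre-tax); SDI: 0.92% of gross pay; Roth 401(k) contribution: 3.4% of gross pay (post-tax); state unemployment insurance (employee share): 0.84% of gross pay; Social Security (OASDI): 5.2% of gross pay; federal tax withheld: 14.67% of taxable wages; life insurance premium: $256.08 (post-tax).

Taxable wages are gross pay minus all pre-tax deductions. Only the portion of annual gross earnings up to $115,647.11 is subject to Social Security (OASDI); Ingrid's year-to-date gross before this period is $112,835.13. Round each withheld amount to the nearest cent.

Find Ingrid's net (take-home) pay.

$1,495.59

SIMPLE IRA contribution: $3,324.94 × 0.065 = $216.12
Taxable wages = $3,324.94 − $216.12 = $3,108.82
State income tax: $3,108.82 × 0.0939 = $291.92
Federal tax withheld: $3,108.82 × 0.1467 = $456.06
SDI: $3,324.94 × 0.0092 = $30.59
Social Security (OASDI): only $115,647.11 − $112,835.13 = $2,811.98 of this check is subject → $2,811.98 × 0.052 = $146.22
State unemployment insurance (employee share): $3,324.94 × 0.0084 = $27.93
Employee stock purchase plan: $291.38
Life insurance premium: $256.08
Roth 401(k) contribution: $3,324.94 × 0.034 = $113.05
Total deductions = $216.12 + $291.92 + $456.06 + $30.59 + $146.22 + $27.93 + $291.38 + $256.08 + $113.05 = $1,829.35
Net pay = $3,324.94 − $1,829.35 = $1,495.59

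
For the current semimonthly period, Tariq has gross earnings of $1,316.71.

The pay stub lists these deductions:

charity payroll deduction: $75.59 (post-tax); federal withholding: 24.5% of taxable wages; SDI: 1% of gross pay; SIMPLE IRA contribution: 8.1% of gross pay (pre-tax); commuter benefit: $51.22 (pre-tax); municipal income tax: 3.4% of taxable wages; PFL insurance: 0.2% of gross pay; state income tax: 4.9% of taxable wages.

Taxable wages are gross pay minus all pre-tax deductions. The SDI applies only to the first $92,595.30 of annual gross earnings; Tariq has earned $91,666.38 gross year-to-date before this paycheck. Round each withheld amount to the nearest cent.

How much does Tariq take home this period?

SIMPLE IRA contribution: $1,316.71 × 0.081 = $106.65
Commuter benefit: $51.22
Pre-tax total = $106.65 + $51.22 = $157.87
Taxable wages = $1,316.71 − $157.87 = $1,158.84
State income tax: $1,158.84 × 0.049 = $56.78
Municipal income tax: $1,158.84 × 0.034 = $39.40
Federal withholding: $1,158.84 × 0.245 = $283.92
SDI: only $92,595.30 − $91,666.38 = $928.92 of this check is subject → $928.92 × 0.01 = $9.29
PFL insurance: $1,316.71 × 0.002 = $2.63
Charity payroll deduction: $75.59
Total deductions = $106.65 + $51.22 + $56.78 + $39.40 + $283.92 + $9.29 + $2.63 + $75.59 = $625.48
Net pay = $1,316.71 − $625.48 = $691.23

$691.23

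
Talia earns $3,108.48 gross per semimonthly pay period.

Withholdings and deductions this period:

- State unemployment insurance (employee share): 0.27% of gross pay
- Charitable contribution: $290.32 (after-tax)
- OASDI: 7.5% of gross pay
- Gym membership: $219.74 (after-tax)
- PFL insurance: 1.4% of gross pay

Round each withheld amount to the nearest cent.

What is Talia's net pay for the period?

OASDI: $3,108.48 × 0.075 = $233.14
State unemployment insurance (employee share): $3,108.48 × 0.0027 = $8.39
PFL insurance: $3,108.48 × 0.014 = $43.52
Gym membership: $219.74
Charitable contribution: $290.32
Total deductions = $233.14 + $8.39 + $43.52 + $219.74 + $290.32 = $795.11
Net pay = $3,108.48 − $795.11 = $2,313.37

$2,313.37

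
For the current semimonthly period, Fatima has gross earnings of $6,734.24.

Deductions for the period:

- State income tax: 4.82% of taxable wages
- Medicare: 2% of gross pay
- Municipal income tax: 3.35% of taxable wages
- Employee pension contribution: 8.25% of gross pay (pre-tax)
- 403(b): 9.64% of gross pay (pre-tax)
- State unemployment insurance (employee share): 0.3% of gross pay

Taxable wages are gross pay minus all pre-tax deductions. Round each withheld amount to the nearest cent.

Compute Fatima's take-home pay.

$4,922.85

403(b): $6,734.24 × 0.0964 = $649.18
Employee pension contribution: $6,734.24 × 0.0825 = $555.57
Pre-tax total = $649.18 + $555.57 = $1,204.75
Taxable wages = $6,734.24 − $1,204.75 = $5,529.49
Municipal income tax: $5,529.49 × 0.0335 = $185.24
State income tax: $5,529.49 × 0.0482 = $266.52
State unemployment insurance (employee share): $6,734.24 × 0.003 = $20.20
Medicare: $6,734.24 × 0.02 = $134.68
Total deductions = $649.18 + $555.57 + $185.24 + $266.52 + $20.20 + $134.68 = $1,811.39
Net pay = $6,734.24 − $1,811.39 = $4,922.85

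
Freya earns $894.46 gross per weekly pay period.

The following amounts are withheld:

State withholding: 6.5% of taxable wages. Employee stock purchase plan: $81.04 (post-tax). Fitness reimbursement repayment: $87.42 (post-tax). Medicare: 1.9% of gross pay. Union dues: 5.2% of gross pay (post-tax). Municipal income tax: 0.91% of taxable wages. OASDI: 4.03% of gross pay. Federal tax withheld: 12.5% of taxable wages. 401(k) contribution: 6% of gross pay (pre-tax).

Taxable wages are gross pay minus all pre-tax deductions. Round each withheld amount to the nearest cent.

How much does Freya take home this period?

$405.38

401(k) contribution: $894.46 × 0.06 = $53.67
Taxable wages = $894.46 − $53.67 = $840.79
Municipal income tax: $840.79 × 0.0091 = $7.65
State withholding: $840.79 × 0.065 = $54.65
Federal tax withheld: $840.79 × 0.125 = $105.10
OASDI: $894.46 × 0.0403 = $36.05
Medicare: $894.46 × 0.019 = $16.99
Union dues: $894.46 × 0.052 = $46.51
Fitness reimbursement repayment: $87.42
Employee stock purchase plan: $81.04
Total deductions = $53.67 + $7.65 + $54.65 + $105.10 + $36.05 + $16.99 + $46.51 + $87.42 + $81.04 = $489.08
Net pay = $894.46 − $489.08 = $405.38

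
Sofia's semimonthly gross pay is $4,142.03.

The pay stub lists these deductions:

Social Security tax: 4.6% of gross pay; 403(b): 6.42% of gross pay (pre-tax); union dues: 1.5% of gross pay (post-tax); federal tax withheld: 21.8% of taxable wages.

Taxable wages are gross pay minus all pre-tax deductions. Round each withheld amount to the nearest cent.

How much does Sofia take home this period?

$2,778.46

403(b): $4,142.03 × 0.0642 = $265.92
Taxable wages = $4,142.03 − $265.92 = $3,876.11
Federal tax withheld: $3,876.11 × 0.218 = $844.99
Social Security tax: $4,142.03 × 0.046 = $190.53
Union dues: $4,142.03 × 0.015 = $62.13
Total deductions = $265.92 + $844.99 + $190.53 + $62.13 = $1,363.57
Net pay = $4,142.03 − $1,363.57 = $2,778.46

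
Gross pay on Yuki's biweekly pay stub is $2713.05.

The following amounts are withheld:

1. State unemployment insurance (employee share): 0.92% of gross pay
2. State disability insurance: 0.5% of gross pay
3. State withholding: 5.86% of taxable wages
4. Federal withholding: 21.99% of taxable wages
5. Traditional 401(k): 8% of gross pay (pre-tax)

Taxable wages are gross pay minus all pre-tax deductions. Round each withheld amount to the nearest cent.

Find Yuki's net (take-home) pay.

$1762.34

Traditional 401(k): $2713.05 × 0.08 = $217.04
Taxable wages = $2713.05 − $217.04 = $2496.01
Federal withholding: $2496.01 × 0.2199 = $548.87
State withholding: $2496.01 × 0.0586 = $146.27
State unemployment insurance (employee share): $2713.05 × 0.0092 = $24.96
State disability insurance: $2713.05 × 0.005 = $13.57
Total deductions = $217.04 + $548.87 + $146.27 + $24.96 + $13.57 = $950.71
Net pay = $2713.05 − $950.71 = $1762.34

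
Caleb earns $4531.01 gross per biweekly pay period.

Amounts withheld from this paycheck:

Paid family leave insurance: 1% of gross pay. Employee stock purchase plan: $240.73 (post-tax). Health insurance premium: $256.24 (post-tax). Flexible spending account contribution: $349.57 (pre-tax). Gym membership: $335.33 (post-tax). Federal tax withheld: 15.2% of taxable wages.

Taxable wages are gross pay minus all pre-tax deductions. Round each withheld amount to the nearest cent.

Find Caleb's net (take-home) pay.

$2668.25

Flexible spending account contribution: $349.57
Taxable wages = $4531.01 − $349.57 = $4181.44
Federal tax withheld: $4181.44 × 0.152 = $635.58
Paid family leave insurance: $4531.01 × 0.01 = $45.31
Gym membership: $335.33
Health insurance premium: $256.24
Employee stock purchase plan: $240.73
Total deductions = $349.57 + $635.58 + $45.31 + $335.33 + $256.24 + $240.73 = $1862.76
Net pay = $4531.01 − $1862.76 = $2668.25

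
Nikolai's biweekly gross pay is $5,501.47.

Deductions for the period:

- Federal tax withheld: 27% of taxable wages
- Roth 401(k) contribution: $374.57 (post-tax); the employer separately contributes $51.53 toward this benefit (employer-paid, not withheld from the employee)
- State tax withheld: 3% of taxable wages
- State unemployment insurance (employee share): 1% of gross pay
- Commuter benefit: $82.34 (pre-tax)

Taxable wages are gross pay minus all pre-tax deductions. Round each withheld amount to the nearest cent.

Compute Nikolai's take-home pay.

Commuter benefit: $82.34
Taxable wages = $5,501.47 − $82.34 = $5,419.13
Federal tax withheld: $5,419.13 × 0.27 = $1,463.17
State tax withheld: $5,419.13 × 0.03 = $162.57
State unemployment insurance (employee share): $5,501.47 × 0.01 = $55.01
Roth 401(k) contribution: $374.57
(Employer's $51.53 toward Roth 401(k) contribution is not withheld from the employee.)
Total deductions = $82.34 + $1,463.17 + $162.57 + $55.01 + $374.57 = $2,137.66
Net pay = $5,501.47 − $2,137.66 = $3,363.81

$3,363.81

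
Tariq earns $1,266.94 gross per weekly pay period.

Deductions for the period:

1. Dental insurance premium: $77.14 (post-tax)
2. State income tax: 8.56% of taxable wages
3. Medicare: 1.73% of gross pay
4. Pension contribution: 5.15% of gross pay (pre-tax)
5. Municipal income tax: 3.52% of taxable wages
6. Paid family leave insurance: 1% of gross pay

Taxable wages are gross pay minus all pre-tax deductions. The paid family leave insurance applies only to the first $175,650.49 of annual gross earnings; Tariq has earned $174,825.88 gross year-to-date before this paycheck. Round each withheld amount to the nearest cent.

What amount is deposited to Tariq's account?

$949.22

Pension contribution: $1,266.94 × 0.0515 = $65.25
Taxable wages = $1,266.94 − $65.25 = $1,201.69
State income tax: $1,201.69 × 0.0856 = $102.86
Municipal income tax: $1,201.69 × 0.0352 = $42.30
Paid family leave insurance: only $175,650.49 − $174,825.88 = $824.61 of this check is subject → $824.61 × 0.01 = $8.25
Medicare: $1,266.94 × 0.0173 = $21.92
Dental insurance premium: $77.14
Total deductions = $65.25 + $102.86 + $42.30 + $8.25 + $21.92 + $77.14 = $317.72
Net pay = $1,266.94 − $317.72 = $949.22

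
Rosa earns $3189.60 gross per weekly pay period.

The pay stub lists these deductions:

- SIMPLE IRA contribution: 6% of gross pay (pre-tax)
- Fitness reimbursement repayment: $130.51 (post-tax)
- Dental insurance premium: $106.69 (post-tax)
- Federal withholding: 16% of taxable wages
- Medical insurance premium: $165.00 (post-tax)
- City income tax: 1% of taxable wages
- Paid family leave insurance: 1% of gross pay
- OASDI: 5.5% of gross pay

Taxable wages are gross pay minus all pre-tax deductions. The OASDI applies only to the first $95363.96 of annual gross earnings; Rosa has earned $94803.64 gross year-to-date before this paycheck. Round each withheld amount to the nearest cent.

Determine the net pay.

SIMPLE IRA contribution: $3189.60 × 0.06 = $191.38
Taxable wages = $3189.60 − $191.38 = $2998.22
Federal withholding: $2998.22 × 0.16 = $479.72
City income tax: $2998.22 × 0.01 = $29.98
OASDI: only $95363.96 − $94803.64 = $560.32 of this check is subject → $560.32 × 0.055 = $30.82
Paid family leave insurance: $3189.60 × 0.01 = $31.90
Fitness reimbursement repayment: $130.51
Dental insurance premium: $106.69
Medical insurance premium: $165.00
Total deductions = $191.38 + $479.72 + $29.98 + $30.82 + $31.90 + $130.51 + $106.69 + $165.00 = $1166.00
Net pay = $3189.60 − $1166.00 = $2023.60

$2023.60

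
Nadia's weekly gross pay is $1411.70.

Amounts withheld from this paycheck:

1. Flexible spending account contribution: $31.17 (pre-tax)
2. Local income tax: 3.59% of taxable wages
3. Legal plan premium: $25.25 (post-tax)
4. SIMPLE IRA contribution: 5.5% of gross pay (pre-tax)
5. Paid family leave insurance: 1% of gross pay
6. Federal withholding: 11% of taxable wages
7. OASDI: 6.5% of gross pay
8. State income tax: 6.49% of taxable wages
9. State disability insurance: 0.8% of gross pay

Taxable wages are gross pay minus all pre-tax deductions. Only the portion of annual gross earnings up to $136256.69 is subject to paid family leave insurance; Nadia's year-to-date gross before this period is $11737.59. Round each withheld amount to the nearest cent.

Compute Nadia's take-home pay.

Flexible spending account contribution: $31.17
SIMPLE IRA contribution: $1411.70 × 0.055 = $77.64
Pre-tax total = $31.17 + $77.64 = $108.81
Taxable wages = $1411.70 − $108.81 = $1302.89
Local income tax: $1302.89 × 0.0359 = $46.77
State income tax: $1302.89 × 0.0649 = $84.56
Federal withholding: $1302.89 × 0.11 = $143.32
OASDI: $1411.70 × 0.065 = $91.76
State disability insurance: $1411.70 × 0.008 = $11.29
Paid family leave insurance: cap not yet reached, full $1411.70 is subject → $1411.70 × 0.01 = $14.12
Legal plan premium: $25.25
Total deductions = $31.17 + $77.64 + $46.77 + $84.56 + $143.32 + $91.76 + $11.29 + $14.12 + $25.25 = $525.88
Net pay = $1411.70 − $525.88 = $885.82

$885.82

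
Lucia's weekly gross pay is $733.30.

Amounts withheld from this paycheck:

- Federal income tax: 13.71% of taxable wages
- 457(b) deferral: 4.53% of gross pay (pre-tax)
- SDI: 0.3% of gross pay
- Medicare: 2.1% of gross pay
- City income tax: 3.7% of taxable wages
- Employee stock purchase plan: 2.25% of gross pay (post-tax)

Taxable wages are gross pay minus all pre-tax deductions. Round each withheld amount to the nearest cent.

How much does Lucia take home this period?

$544.10

457(b) deferral: $733.30 × 0.0453 = $33.22
Taxable wages = $733.30 − $33.22 = $700.08
Federal income tax: $700.08 × 0.1371 = $95.98
City income tax: $700.08 × 0.037 = $25.90
SDI: $733.30 × 0.003 = $2.20
Medicare: $733.30 × 0.021 = $15.40
Employee stock purchase plan: $733.30 × 0.0225 = $16.50
Total deductions = $33.22 + $95.98 + $25.90 + $2.20 + $15.40 + $16.50 = $189.20
Net pay = $733.30 − $189.20 = $544.10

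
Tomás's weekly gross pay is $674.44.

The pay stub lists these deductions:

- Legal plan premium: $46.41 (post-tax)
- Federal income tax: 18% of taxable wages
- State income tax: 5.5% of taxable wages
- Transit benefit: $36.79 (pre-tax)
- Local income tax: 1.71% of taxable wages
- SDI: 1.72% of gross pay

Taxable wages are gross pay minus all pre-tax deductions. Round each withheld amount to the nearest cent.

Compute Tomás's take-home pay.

$418.89

Transit benefit: $36.79
Taxable wages = $674.44 − $36.79 = $637.65
Local income tax: $637.65 × 0.0171 = $10.90
State income tax: $637.65 × 0.055 = $35.07
Federal income tax: $637.65 × 0.18 = $114.78
SDI: $674.44 × 0.0172 = $11.60
Legal plan premium: $46.41
Total deductions = $36.79 + $10.90 + $35.07 + $114.78 + $11.60 + $46.41 = $255.55
Net pay = $674.44 − $255.55 = $418.89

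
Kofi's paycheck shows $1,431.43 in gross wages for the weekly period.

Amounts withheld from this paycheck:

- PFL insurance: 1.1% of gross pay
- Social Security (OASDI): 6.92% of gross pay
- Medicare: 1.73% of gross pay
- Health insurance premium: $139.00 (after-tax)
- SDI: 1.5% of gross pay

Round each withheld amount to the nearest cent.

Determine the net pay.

PFL insurance: $1,431.43 × 0.011 = $15.75
Social Security (OASDI): $1,431.43 × 0.0692 = $99.05
SDI: $1,431.43 × 0.015 = $21.47
Medicare: $1,431.43 × 0.0173 = $24.76
Health insurance premium: $139.00
Total deductions = $15.75 + $99.05 + $21.47 + $24.76 + $139.00 = $300.03
Net pay = $1,431.43 − $300.03 = $1,131.40

$1,131.40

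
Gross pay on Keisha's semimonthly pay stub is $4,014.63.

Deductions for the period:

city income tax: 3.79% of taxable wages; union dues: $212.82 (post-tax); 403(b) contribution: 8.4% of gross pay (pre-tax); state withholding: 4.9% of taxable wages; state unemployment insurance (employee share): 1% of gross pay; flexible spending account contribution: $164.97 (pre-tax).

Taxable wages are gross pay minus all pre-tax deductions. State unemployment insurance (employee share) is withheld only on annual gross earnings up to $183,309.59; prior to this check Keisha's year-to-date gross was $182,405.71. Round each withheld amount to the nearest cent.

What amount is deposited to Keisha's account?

Flexible spending account contribution: $164.97
403(b) contribution: $4,014.63 × 0.084 = $337.23
Pre-tax total = $164.97 + $337.23 = $502.20
Taxable wages = $4,014.63 − $502.20 = $3,512.43
City income tax: $3,512.43 × 0.0379 = $133.12
State withholding: $3,512.43 × 0.049 = $172.11
State unemployment insurance (employee share): only $183,309.59 − $182,405.71 = $903.88 of this check is subject → $903.88 × 0.01 = $9.04
Union dues: $212.82
Total deductions = $164.97 + $337.23 + $133.12 + $172.11 + $9.04 + $212.82 = $1,029.29
Net pay = $4,014.63 − $1,029.29 = $2,985.34

$2,985.34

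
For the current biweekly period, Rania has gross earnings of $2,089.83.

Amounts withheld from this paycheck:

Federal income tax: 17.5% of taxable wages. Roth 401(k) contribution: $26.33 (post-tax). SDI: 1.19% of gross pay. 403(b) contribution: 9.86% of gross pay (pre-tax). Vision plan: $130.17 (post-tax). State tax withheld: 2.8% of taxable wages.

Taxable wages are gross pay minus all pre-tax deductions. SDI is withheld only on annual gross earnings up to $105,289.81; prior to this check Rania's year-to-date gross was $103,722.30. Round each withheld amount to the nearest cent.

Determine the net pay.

$1,326.21

403(b) contribution: $2,089.83 × 0.0986 = $206.06
Taxable wages = $2,089.83 − $206.06 = $1,883.77
Federal income tax: $1,883.77 × 0.175 = $329.66
State tax withheld: $1,883.77 × 0.028 = $52.75
SDI: only $105,289.81 − $103,722.30 = $1,567.51 of this check is subject → $1,567.51 × 0.0119 = $18.65
Roth 401(k) contribution: $26.33
Vision plan: $130.17
Total deductions = $206.06 + $329.66 + $52.75 + $18.65 + $26.33 + $130.17 = $763.62
Net pay = $2,089.83 − $763.62 = $1,326.21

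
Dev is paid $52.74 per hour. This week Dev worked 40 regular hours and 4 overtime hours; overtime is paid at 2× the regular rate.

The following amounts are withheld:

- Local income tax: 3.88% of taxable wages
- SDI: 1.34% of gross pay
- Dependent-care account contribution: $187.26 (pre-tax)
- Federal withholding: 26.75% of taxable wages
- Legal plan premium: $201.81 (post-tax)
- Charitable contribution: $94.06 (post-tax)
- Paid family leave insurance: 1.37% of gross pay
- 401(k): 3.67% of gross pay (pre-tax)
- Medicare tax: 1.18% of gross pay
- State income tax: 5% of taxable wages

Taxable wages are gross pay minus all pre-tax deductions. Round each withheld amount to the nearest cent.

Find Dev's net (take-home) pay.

$1,054.85

Regular pay: 40 × $52.74 = $2,109.60
Overtime pay: 4 × $52.74 × 2 = $421.92
Gross pay = $2,109.60 + $421.92 = $2,531.52
Dependent-care account contribution: $187.26
401(k): $2,531.52 × 0.0367 = $92.91
Pre-tax total = $187.26 + $92.91 = $280.17
Taxable wages = $2,531.52 − $280.17 = $2,251.35
Federal withholding: $2,251.35 × 0.2675 = $602.24
State income tax: $2,251.35 × 0.05 = $112.57
Local income tax: $2,251.35 × 0.0388 = $87.35
Paid family leave insurance: $2,531.52 × 0.0137 = $34.68
Medicare tax: $2,531.52 × 0.0118 = $29.87
SDI: $2,531.52 × 0.0134 = $33.92
Charitable contribution: $94.06
Legal plan premium: $201.81
Total deductions = $187.26 + $92.91 + $602.24 + $112.57 + $87.35 + $34.68 + $29.87 + $33.92 + $94.06 + $201.81 = $1,476.67
Net pay = $2,531.52 − $1,476.67 = $1,054.85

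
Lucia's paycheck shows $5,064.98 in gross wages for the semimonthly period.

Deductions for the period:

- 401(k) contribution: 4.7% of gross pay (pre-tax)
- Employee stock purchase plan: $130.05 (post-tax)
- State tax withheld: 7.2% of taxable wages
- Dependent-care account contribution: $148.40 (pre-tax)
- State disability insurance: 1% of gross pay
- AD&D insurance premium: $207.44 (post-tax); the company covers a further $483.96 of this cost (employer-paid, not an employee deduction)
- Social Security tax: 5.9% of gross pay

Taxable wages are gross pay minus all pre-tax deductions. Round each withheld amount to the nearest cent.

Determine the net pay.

$3,654.71

401(k) contribution: $5,064.98 × 0.047 = $238.05
Dependent-care account contribution: $148.40
Pre-tax total = $238.05 + $148.40 = $386.45
Taxable wages = $5,064.98 − $386.45 = $4,678.53
State tax withheld: $4,678.53 × 0.072 = $336.85
Social Security tax: $5,064.98 × 0.059 = $298.83
State disability insurance: $5,064.98 × 0.01 = $50.65
Employee stock purchase plan: $130.05
AD&D insurance premium: $207.44
(Employer's $483.96 toward AD&D insurance premium is not withheld from the employee.)
Total deductions = $238.05 + $148.40 + $336.85 + $298.83 + $50.65 + $130.05 + $207.44 = $1,410.27
Net pay = $5,064.98 − $1,410.27 = $3,654.71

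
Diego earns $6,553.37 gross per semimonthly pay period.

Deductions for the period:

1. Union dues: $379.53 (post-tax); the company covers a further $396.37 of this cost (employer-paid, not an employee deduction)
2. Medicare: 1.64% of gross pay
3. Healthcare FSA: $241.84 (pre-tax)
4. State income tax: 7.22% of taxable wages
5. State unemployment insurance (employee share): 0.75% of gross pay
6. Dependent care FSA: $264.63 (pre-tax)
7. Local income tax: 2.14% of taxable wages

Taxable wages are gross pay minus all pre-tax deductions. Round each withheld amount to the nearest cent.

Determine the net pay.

Dependent care FSA: $264.63
Healthcare FSA: $241.84
Pre-tax total = $264.63 + $241.84 = $506.47
Taxable wages = $6,553.37 − $506.47 = $6,046.90
State income tax: $6,046.90 × 0.0722 = $436.59
Local income tax: $6,046.90 × 0.0214 = $129.40
State unemployment insurance (employee share): $6,553.37 × 0.0075 = $49.15
Medicare: $6,553.37 × 0.0164 = $107.48
Union dues: $379.53
(Employer's $396.37 toward union dues is not withheld from the employee.)
Total deductions = $264.63 + $241.84 + $436.59 + $129.40 + $49.15 + $107.48 + $379.53 = $1,608.62
Net pay = $6,553.37 − $1,608.62 = $4,944.75

$4,944.75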